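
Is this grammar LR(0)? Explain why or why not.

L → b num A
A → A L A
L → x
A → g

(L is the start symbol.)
A grammar is LR(0) if no state in the canonical LR(0) collection has:
  - both a shift item (dot before a terminal) and a complete item (shift-reduce conflict), or
  - two or more complete items (reduce-reduce conflict; the accept item [L' → L .] counts as a complete item here).

Augment with L' → L and build the canonical LR(0) collection (I0 = CLOSURE({[L' → . L]}), then GOTO on every symbol after a dot until no new states appear). It has 9 states:
  I0: { [L → . b num A], [L → . x], [L' → . L] }  — shift
  I1: { [L' → L .] }  — accept
  I2: { [L → b . num A] }  — shift
  I3: { [L → x .] }  — reduce
  I4: { [A → . A L A], [A → . g], [L → b num . A] }  — shift
  I5: { [A → A . L A], [L → . b num A], [L → . x], [L → b num A .] }  — shift, reduce
  I6: { [A → g .] }  — reduce
  I7: { [A → . A L A], [A → . g], [A → A L . A] }  — shift
  I8: { [A → A . L A], [A → A L A .], [L → . b num A], [L → . x] }  — shift, reduce

Conflict in state I5:
  Shift-reduce conflict between [L → b num A .] and [L → . b num A]
So the grammar is NOT LR(0).

Answer: No. Shift-reduce conflict between [L → b num A .] and [L → . b num A]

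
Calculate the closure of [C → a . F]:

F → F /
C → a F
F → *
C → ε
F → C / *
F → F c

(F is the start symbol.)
{ [C → . a F], [C → .], [C → a . F], [F → . *], [F → . C / *], [F → . F /], [F → . F c] }

Start with: [C → a . F]
  [C → a . F] has the dot before F: add [F → . F /], [F → . *], [F → . C / *], [F → . F c]
  [F → . C / *] has the dot before C: add [C → . a F], [C → .]
No further items can be added.

CLOSURE = { [C → . a F], [C → .], [C → a . F], [F → . *], [F → . C / *], [F → . F /], [F → . F c] }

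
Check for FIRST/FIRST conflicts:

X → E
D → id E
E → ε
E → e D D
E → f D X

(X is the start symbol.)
A FIRST/FIRST conflict occurs when two productions N → α and N → β for the same non-terminal have FIRST(α) ∩ FIRST(β) ≠ ∅ (with ε ∈ FIRST of a nullable right-hand side, so two nullable alternatives also conflict).

Productions for E:
  E → ε: FIRST = { ε }
  E → e D D: FIRST = { 'e' }
  E → f D X: FIRST = { 'f' }
X, D have only one production, so no FIRST/FIRST conflict is possible there.

All alternatives of each non-terminal have pairwise disjoint FIRST sets.

Answer: No FIRST/FIRST conflicts.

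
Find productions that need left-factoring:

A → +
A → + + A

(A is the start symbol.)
Yes, A has productions with common prefix '+'

Left-factoring is needed when two productions for the same non-terminal
share a common prefix on the right-hand side.

Productions for A:
  A → +
  A → + + A

Found common prefix '+' in productions for A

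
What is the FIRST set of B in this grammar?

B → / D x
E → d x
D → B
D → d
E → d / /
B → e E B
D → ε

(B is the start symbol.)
From B → / D x:
  - '/' is a terminal: add '/' and stop
From B → e E B:
  - e is a terminal: add 'e' and stop

Collecting: FIRST(B) = { '/', 'e' }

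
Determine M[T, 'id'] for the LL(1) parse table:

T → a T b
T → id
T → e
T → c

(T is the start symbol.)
T → id

To find M[T, 'id'], we find productions for T where 'id' is in the predict set (PREDICT(N → α) = (FIRST(α) \ {ε}) ∪ (FOLLOW(N) if α ⇒* ε)).

T → a T b: PREDICT = { 'a' }
T → id: PREDICT = { 'id' }
  'id' is in predict set, so this production goes in M[T, 'id']
T → e: PREDICT = { 'e' }
T → c: PREDICT = { 'c' }

M[T, 'id'] = T → id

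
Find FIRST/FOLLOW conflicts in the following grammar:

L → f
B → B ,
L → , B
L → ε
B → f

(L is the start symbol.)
No FIRST/FOLLOW conflicts.

A FIRST/FOLLOW conflict occurs when a non-terminal N has a nullable alternative N → β (β ⇒* ε) and another alternative N → α with FIRST(α) ∩ FOLLOW(N) ≠ ∅: on such a lookahead the parser cannot decide between expanding α and letting N vanish via β.

Nullable non-terminals: L.

L: nullable alternative(s) L → ε; FOLLOW(L) = { $ }
  L → f: FIRST \ {ε} = { 'f' } — disjoint from FOLLOW(L)
  L → , B: FIRST \ {ε} = { ',' } — disjoint from FOLLOW(L)
  L → ε: FIRST \ {ε} = { } — this is the only nullable alternative, skip

B has no nullable alternative, so no FIRST/FOLLOW check is needed there.

No FIRST/FOLLOW conflicts found.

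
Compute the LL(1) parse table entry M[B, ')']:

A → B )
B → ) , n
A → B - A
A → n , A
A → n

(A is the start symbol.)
To find M[B, ')'], we find productions for B where ')' is in the predict set (PREDICT(N → α) = (FIRST(α) \ {ε}) ∪ (FOLLOW(N) if α ⇒* ε)).

B → ) , n: PREDICT = { ')' }
  ')' is in predict set, so this production goes in M[B, ')']

M[B, ')'] = B → ) , n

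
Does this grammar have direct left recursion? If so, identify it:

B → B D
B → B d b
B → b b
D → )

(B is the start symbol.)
Direct left recursion occurs when N → N α for some non-terminal N (the right-hand side begins with the left-hand side itself).

B → B D: LEFT RECURSIVE (starts with B)
B → B d b: LEFT RECURSIVE (starts with B)
B → b b: starts with b
D → ): starts with ')'

The grammar has direct left recursion on: B.

Answer: Yes, B is left-recursive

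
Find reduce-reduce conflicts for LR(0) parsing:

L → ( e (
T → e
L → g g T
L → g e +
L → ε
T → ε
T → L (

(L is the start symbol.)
Yes — I5: [L → .] vs [T → .]

Augment with L' → L and build the canonical LR(0) collection (I0 = CLOSURE({[L' → . L]}), then GOTO on every symbol after a dot until no new states appear). It has 13 states:
  I0: { [L → . ( e (], [L → . g e +], [L → . g g T], [L → .], [L' → . L] }  — shift, reduce
  I1: { [L → ( . e (] }  — shift
  I2: { [L' → L .] }  — accept
  I3: { [L → g . e +], [L → g . g T] }  — shift
  I4: { [L → g e . +] }  — shift
  I5: { [L → . ( e (], [L → . g e +], [L → . g g T], [L → .], [L → g g . T], [T → . L (], [T → . e], [T → .] }  — shift, 2 reduces
  I6: { [T → L . (] }  — shift
  I7: { [L → g g T .] }  — reduce
  I8: { [T → e .] }  — reduce
  I9: { [T → L ( .] }  — reduce
  I10: { [L → g e + .] }  — reduce
  I11: { [L → ( e . (] }  — shift
  I12: { [L → ( e ( .] }  — reduce

I5 contains complete items [L → .], [T → .] — reduce-reduce conflict.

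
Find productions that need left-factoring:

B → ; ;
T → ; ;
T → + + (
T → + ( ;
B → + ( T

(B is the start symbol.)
Yes, T has productions with common prefix '+'

Left-factoring is needed when two productions for the same non-terminal
share a common prefix on the right-hand side.

Productions for B:
  B → ; ;
  B → + ( T
Productions for T:
  T → ; ;
  T → + + (
  T → + ( ;

Found common prefix '+' in productions for T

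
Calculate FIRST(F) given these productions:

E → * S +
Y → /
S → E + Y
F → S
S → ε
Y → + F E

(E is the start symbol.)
FIRST sets of the other non-terminals involved (by the same procedure, iterated to a fixed point):
  FIRST(S) = { '*', ε }

From F → S:
  - S is a non-terminal: add FIRST(S) \ {ε} = { '*' }
    S is nullable and nothing follows, so the whole right-hand side can vanish: ε ∈ FIRST(F)

Collecting: FIRST(F) = { '*', ε }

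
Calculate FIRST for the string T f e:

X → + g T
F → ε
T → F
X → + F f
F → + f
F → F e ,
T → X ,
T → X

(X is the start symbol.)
FIRST sets of the non-terminals involved (from the grammar, by fixed-point iteration):
  FIRST(T) = { '+', 'e', ε }

To compute FIRST(T f e), process the symbols left to right:
Symbol T is a non-terminal. Add FIRST(T) \ {ε} = { '+', 'e' }
T is nullable (ε ∈ FIRST(T)), continue to the next symbol.
Symbol f is a terminal. Add 'f' and stop.
FIRST(T f e) = { '+', 'e', 'f' }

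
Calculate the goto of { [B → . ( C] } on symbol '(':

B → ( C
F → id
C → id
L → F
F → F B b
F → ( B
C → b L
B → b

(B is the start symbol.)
{ [B → ( . C], [C → . b L], [C → . id] }

GOTO(I, '(') = CLOSURE({ [A → αX.β] : [A → α.Xβ] ∈ I, X = '(' })

Items with dot before '(', with the dot advanced:
  [B → . ( C] → [B → ( . C]
Closure of the advanced items:
  [B → ( . C] has the dot before C: add [C → . id], [C → . b L]

GOTO = { [B → ( . C], [C → . b L], [C → . id] }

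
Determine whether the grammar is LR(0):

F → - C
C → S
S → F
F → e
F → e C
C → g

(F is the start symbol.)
No. Shift-reduce conflict between [F → e .] and [C → . g]

A grammar is LR(0) if no state in the canonical LR(0) collection has:
  - both a shift item (dot before a terminal) and a complete item (shift-reduce conflict), or
  - two or more complete items (reduce-reduce conflict; the accept item [F' → F .] counts as a complete item here).

Augment with F' → F and build the canonical LR(0) collection (I0 = CLOSURE({[F' → . F]}), then GOTO on every symbol after a dot until no new states appear). It has 9 states:
  I0: { [F → . - C], [F → . e C], [F → . e], [F' → . F] }  — shift
  I1: { [C → . S], [C → . g], [F → - . C], [F → . - C], [F → . e C], [F → . e], [S → . F] }  — shift
  I2: { [F' → F .] }  — accept
  I3: { [C → . S], [C → . g], [F → . - C], [F → . e C], [F → . e], [F → e . C], [F → e .], [S → . F] }  — shift, reduce
  I4: { [F → e C .] }  — reduce
  I5: { [S → F .] }  — reduce
  I6: { [C → S .] }  — reduce
  I7: { [C → g .] }  — reduce
  I8: { [F → - C .] }  — reduce

Conflict in state I3:
  Shift-reduce conflict between [F → e .] and [C → . g]
So the grammar is NOT LR(0).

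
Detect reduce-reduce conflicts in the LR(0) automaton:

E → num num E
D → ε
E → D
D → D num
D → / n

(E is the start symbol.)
Augment with E' → E and build the canonical LR(0) collection (I0 = CLOSURE({[E' → . E]}), then GOTO on every symbol after a dot until no new states appear). It has 9 states:
  I0: { [D → . / n], [D → . D num], [D → .], [E → . D], [E → . num num E], [E' → . E] }  — shift, reduce
  I1: { [D → / . n] }  — shift
  I2: { [D → D . num], [E → D .] }  — shift, reduce
  I3: { [E' → E .] }  — accept
  I4: { [E → num . num E] }  — shift
  I5: { [D → . / n], [D → . D num], [D → .], [E → . D], [E → . num num E], [E → num num . E] }  — shift, reduce
  I6: { [E → num num E .] }  — reduce
  I7: { [D → D num .] }  — reduce
  I8: { [D → / n .] }  — reduce

No state contains more than one complete item.

Answer: No reduce-reduce conflicts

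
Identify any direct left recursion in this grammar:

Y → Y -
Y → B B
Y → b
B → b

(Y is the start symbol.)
Direct left recursion occurs when N → N α for some non-terminal N (the right-hand side begins with the left-hand side itself).

Y → Y -: LEFT RECURSIVE (starts with Y)
Y → B B: starts with B
Y → b: starts with b
B → b: starts with b

The grammar has direct left recursion on: Y.

Answer: Yes, Y is left-recursive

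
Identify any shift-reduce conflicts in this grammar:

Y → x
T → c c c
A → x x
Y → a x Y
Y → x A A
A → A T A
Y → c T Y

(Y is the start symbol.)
Augment with Y' → Y and build the canonical LR(0) collection (I0 = CLOSURE({[Y' → . Y]}), then GOTO on every symbol after a dot until no new states appear). It has 18 states:
  I0: { [Y → . a x Y], [Y → . c T Y], [Y → . x A A], [Y → . x], [Y' → . Y] }  — shift
  I1: { [Y' → Y .] }  — accept
  I2: { [Y → a . x Y] }  — shift
  I3: { [T → . c c c], [Y → c . T Y] }  — shift
  I4: { [A → . A T A], [A → . x x], [Y → x . A A], [Y → x .] }  — shift, reduce
  I5: { [A → . A T A], [A → . x x], [A → A . T A], [T → . c c c], [Y → x A . A] }  — shift
  I6: { [A → x . x] }  — shift
  I7: { [A → x x .] }  — reduce
  I8: { [A → A . T A], [T → . c c c], [Y → x A A .] }  — shift, reduce
  I9: { [A → . A T A], [A → . x x], [A → A T . A] }  — shift
  I10: { [T → c . c c] }  — shift
  I11: { [T → c c . c] }  — shift
  I12: { [T → c c c .] }  — reduce
  I13: { [A → A . T A], [A → A T A .], [T → . c c c] }  — shift, reduce
  I14: { [Y → . a x Y], [Y → . c T Y], [Y → . x A A], [Y → . x], [Y → c T . Y] }  — shift
  I15: { [Y → c T Y .] }  — reduce
  I16: { [Y → . a x Y], [Y → . c T Y], [Y → . x A A], [Y → . x], [Y → a x . Y] }  — shift
  I17: { [Y → a x Y .] }  — reduce

I4 contains reduce item [Y → x .] and shift item [A → . x x] — shift-reduce conflict.
I8 contains reduce item [Y → x A A .] and shift item [T → . c c c] — shift-reduce conflict.
I13 contains reduce item [A → A T A .] and shift item [T → . c c c] — shift-reduce conflict.

Answer: Yes — I4: [Y → x .] vs [A → . x x]; I8: [Y → x A A .] vs [T → . c c c]; I13: [A → A T A .] vs [T → . c c c]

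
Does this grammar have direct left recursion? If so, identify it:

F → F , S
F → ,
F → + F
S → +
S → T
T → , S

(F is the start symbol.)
Yes, F is left-recursive

F → F , S: LEFT RECURSIVE (starts with F)
F → ,: starts with ','
F → + F: starts with '+'
S → +: starts with '+'
S → T: starts with T
T → , S: starts with ','

The grammar has direct left recursion on: F.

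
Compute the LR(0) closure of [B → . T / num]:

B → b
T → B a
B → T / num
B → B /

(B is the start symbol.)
{ [B → . B /], [B → . T / num], [B → . b], [T → . B a] }

Start with: [B → . T / num]
  [B → . T / num] has the dot before T: add [T → . B a]
  [T → . B a] has the dot before B: add [B → . b], [B → . B /]
No further items can be added.

CLOSURE = { [B → . B /], [B → . T / num], [B → . b], [T → . B a] }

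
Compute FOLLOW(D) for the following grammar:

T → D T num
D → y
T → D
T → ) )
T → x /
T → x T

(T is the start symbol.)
To compute FOLLOW(D), find every occurrence of D on a right-hand side N → α D β: add FIRST(β) \ {ε}, and if β is empty or nullable also add FOLLOW(N). Iterate to a fixed point.

In T → D T num: D is followed by T num, add FIRST(T num) \ {ε} = { ')', 'x', 'y' }
In T → D: D is at the end, add FOLLOW(T)

The FOLLOW sets referred to above (computed the same way, to a fixed point):
  FOLLOW(T) = { $, 'num' }

Taking the union: FOLLOW(D) = { $, ')', 'num', 'x', 'y' }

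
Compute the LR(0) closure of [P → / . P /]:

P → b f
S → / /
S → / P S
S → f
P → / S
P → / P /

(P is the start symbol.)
{ [P → . / P /], [P → . / S], [P → . b f], [P → / . P /] }

To compute CLOSURE, for each item [A → α.Bβ] where B is a non-terminal, add [B → .γ] for all productions B → γ; repeat for the newly added items until nothing changes.

Start with: [P → / . P /]
  [P → / . P /] has the dot before P: add [P → . b f], [P → . / S], [P → . / P /]
No further items can be added.

CLOSURE = { [P → . / P /], [P → . / S], [P → . b f], [P → / . P /] }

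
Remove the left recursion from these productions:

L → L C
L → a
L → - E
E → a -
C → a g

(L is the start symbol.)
L → a L'
L → - E L'
L' → C L'
L' → ε
E → a -
C → a g

L is directly left-recursive. The standard transformation for
  A → A α₁ | ... | A α_m | β₁ | ... | β_n
is
  A  → β₁ A' | ... | β_n A'
  A' → α₁ A' | ... | α_m A' | ε

L → a becomes L → a L'
L → - E becomes L → - E L'
L → L C becomes L' → C L'
Add L' → ε

Productions for other non-terminals are unchanged:
  E → a -
  C → a g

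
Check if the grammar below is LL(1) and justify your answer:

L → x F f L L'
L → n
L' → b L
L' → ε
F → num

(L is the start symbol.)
A grammar is LL(1) if for each non-terminal N with multiple productions, the predict sets of those productions are pairwise disjoint, where PREDICT(N → α) = (FIRST(α) \ {ε}) ∪ (FOLLOW(N) if α ⇒* ε).

Relevant sets:
  FOLLOW(L') = { $, 'b' }

For L:
  PREDICT(L → x F f L L') = { 'x' }
  PREDICT(L → n) = { 'n' }
For L':
  PREDICT(L' → b L) = { 'b' }
  PREDICT(L' → ε) = { $, 'b' }
F has a single production, so nothing to check there.

Conflict found: Predict set conflict for L': { 'b' }
The grammar is NOT LL(1).

Answer: No. Predict set conflict for L': { 'b' }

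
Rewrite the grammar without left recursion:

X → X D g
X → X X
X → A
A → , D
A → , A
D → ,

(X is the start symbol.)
X is directly left-recursive. The standard transformation for
  A → A α₁ | ... | A α_m | β₁ | ... | β_n
is
  A  → β₁ A' | ... | β_n A'
  A' → α₁ A' | ... | α_m A' | ε

X → A becomes X → A X'
X → X D g becomes X' → D g X'
X → X X becomes X' → X X'
Add X' → ε

Productions for other non-terminals are unchanged:
  A → , D
  A → , A
  D → ,

Resulting grammar:
X → A X'
X' → D g X'
X' → X X'
X' → ε
A → , D
A → , A
D → ,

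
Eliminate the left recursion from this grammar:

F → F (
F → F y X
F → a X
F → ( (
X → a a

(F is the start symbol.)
F is directly left-recursive. The standard transformation for
  A → A α₁ | ... | A α_m | β₁ | ... | β_n
is
  A  → β₁ A' | ... | β_n A'
  A' → α₁ A' | ... | α_m A' | ε

F → a X becomes F → a X F'
F → ( ( becomes F → ( ( F'
F → F ( becomes F' → ( F'
F → F y X becomes F' → y X F'
Add F' → ε

Productions for other non-terminals are unchanged:
  X → a a

Resulting grammar:
F → a X F'
F → ( ( F'
F' → ( F'
F' → y X F'
F' → ε
X → a a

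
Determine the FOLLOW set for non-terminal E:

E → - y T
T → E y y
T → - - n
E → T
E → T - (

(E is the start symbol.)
{ $, 'y' }

To compute FOLLOW(E), find every occurrence of E on a right-hand side N → α E β: add FIRST(β) \ {ε}, and if β is empty or nullable also add FOLLOW(N). Iterate to a fixed point.

E is the start symbol, so $ ∈ FOLLOW(E).
In T → E y y: E is followed by y y, add FIRST(y y) \ {ε} = { 'y' }

Taking the union: FOLLOW(E) = { $, 'y' }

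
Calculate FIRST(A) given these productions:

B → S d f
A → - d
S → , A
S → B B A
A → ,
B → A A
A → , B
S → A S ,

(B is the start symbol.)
{ ',', '-' }

From A → - d:
  - '-' is a terminal: add '-' and stop
From A → ,:
  - ',' is a terminal: add ',' and stop
From A → , B:
  - ',' is a terminal: add ',' and stop

Collecting: FIRST(A) = { ',', '-' }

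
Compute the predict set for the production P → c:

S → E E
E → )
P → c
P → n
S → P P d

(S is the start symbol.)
PREDICT(P → c) = (FIRST(RHS) \ {ε}) ∪ (FOLLOW(P) if ε ∈ FIRST(RHS), i.e. RHS ⇒* ε)
FIRST(c) = { 'c' }
ε ∉ FIRST(c), so FOLLOW(P) is not added.
PREDICT(P → c) = { 'c' }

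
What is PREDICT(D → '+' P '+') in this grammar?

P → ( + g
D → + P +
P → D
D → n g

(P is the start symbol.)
{ '+' }

PREDICT(D → '+' P '+') = (FIRST(RHS) \ {ε}) ∪ (FOLLOW(D) if ε ∈ FIRST(RHS), i.e. RHS ⇒* ε)
FIRST('+' P '+') = { '+' }
ε ∉ FIRST('+' P '+'), so FOLLOW(D) is not added.
PREDICT(D → '+' P '+') = { '+' }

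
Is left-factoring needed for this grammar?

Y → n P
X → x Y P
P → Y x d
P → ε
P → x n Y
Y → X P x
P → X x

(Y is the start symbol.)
Left-factoring is needed when two productions for the same non-terminal
share a common prefix on the right-hand side.

Productions for Y:
  Y → n P
  Y → X P x
Productions for P:
  P → Y x d
  P → ε
  P → x n Y
  P → X x

No common prefixes found.

Answer: No, left-factoring is not needed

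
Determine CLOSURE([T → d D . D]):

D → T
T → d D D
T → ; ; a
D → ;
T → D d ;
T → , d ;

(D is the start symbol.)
Start with: [T → d D . D]
  [T → d D . D] has the dot before D: add [D → . T], [D → . ;]
  [D → . T] has the dot before T: add [T → . d D D], [T → . ; ; a], [T → . D d ;], [T → . , d ;]
No further items can be added.

CLOSURE = { [D → . ;], [D → . T], [T → . , d ;], [T → . ; ; a], [T → . D d ;], [T → . d D D], [T → d D . D] }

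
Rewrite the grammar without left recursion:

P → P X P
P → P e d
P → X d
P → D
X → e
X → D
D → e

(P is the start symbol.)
P is directly left-recursive. The standard transformation for
  A → A α₁ | ... | A α_m | β₁ | ... | β_n
is
  A  → β₁ A' | ... | β_n A'
  A' → α₁ A' | ... | α_m A' | ε

P → X d becomes P → X d P'
P → D becomes P → D P'
P → P X P becomes P' → X P P'
P → P e d becomes P' → e d P'
Add P' → ε

Productions for other non-terminals are unchanged:
  X → e
  X → D
  D → e

Resulting grammar:
P → X d P'
P → D P'
P' → X P P'
P' → e d P'
P' → ε
X → e
X → D
D → e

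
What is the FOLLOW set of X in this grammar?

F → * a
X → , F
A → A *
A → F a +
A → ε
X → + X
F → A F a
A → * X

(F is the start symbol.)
To compute FOLLOW(X), find every occurrence of X on a right-hand side N → α X β: add FIRST(β) \ {ε}, and if β is empty or nullable also add FOLLOW(N). Iterate to a fixed point.

In X → + X: X is at the end; this adds FOLLOW(X) to itself — nothing new
In A → * X: X is at the end, add FOLLOW(A)

The FOLLOW sets referred to above (computed the same way, to a fixed point):
  FOLLOW(A) = { '*' }

Taking the union: FOLLOW(X) = { '*' }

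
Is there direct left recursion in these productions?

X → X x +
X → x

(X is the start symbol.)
Yes, X is left-recursive

Direct left recursion occurs when N → N α for some non-terminal N (the right-hand side begins with the left-hand side itself).

X → X x +: LEFT RECURSIVE (starts with X)
X → x: starts with x

The grammar has direct left recursion on: X.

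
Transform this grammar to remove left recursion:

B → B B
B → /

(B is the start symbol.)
B → / B'
B' → B B'
B' → ε

B is directly left-recursive. The standard transformation for
  A → A α₁ | ... | A α_m | β₁ | ... | β_n
is
  A  → β₁ A' | ... | β_n A'
  A' → α₁ A' | ... | α_m A' | ε

B → / becomes B → / B'
B → B B becomes B' → B B'
Add B' → ε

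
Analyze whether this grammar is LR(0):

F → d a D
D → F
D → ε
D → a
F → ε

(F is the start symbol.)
No. Shift-reduce conflict between [F → .] and [F → . d a D]

A grammar is LR(0) if no state in the canonical LR(0) collection has:
  - both a shift item (dot before a terminal) and a complete item (shift-reduce conflict), or
  - two or more complete items (reduce-reduce conflict; the accept item [F' → F .] counts as a complete item here).

Augment with F' → F and build the canonical LR(0) collection (I0 = CLOSURE({[F' → . F]}), then GOTO on every symbol after a dot until no new states appear). It has 7 states:
  I0: { [F → . d a D], [F → .], [F' → . F] }  — shift, reduce
  I1: { [F' → F .] }  — accept
  I2: { [F → d . a D] }  — shift
  I3: { [D → . F], [D → . a], [D → .], [F → . d a D], [F → .], [F → d a . D] }  — shift, 2 reduces
  I4: { [F → d a D .] }  — reduce
  I5: { [D → F .] }  — reduce
  I6: { [D → a .] }  — reduce

Conflict in state I0:
  Shift-reduce conflict between [F → .] and [F → . d a D]
So the grammar is NOT LR(0).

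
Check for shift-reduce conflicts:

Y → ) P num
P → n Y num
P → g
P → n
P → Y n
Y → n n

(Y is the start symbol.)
Yes — I8: [P → n .] vs [Y → . ) P num]; I10: [Y → n n .] vs [Y → n . n]

A shift-reduce conflict occurs when an LR(0) state has both:
  - a complete (reduce) item [A → α .] (dot at the end), and
  - a shift item [B → β . c γ] (dot before a terminal).

Augment with Y' → Y and build the canonical LR(0) collection (I0 = CLOSURE({[Y' → . Y]}), then GOTO on every symbol after a dot until no new states appear). It has 14 states:
  I0: { [Y → . ) P num], [Y → . n n], [Y' → . Y] }  — shift
  I1: { [P → . Y n], [P → . g], [P → . n Y num], [P → . n], [Y → ) . P num], [Y → . ) P num], [Y → . n n] }  — shift
  I2: { [Y' → Y .] }  — accept
  I3: { [Y → n . n] }  — shift
  I4: { [Y → n n .] }  — reduce
  I5: { [Y → ) P . num] }  — shift
  I6: { [P → Y . n] }  — shift
  I7: { [P → g .] }  — reduce
  I8: { [P → n . Y num], [P → n .], [Y → . ) P num], [Y → . n n], [Y → n . n] }  — shift, reduce
  I9: { [P → n Y . num] }  — shift
  I10: { [Y → n . n], [Y → n n .] }  — shift, reduce
  I11: { [P → n Y num .] }  — reduce
  I12: { [P → Y n .] }  — reduce
  I13: { [Y → ) P num .] }  — reduce

I8 contains reduce item [P → n .] and shift items [Y → . ) P num], [Y → . n n], [Y → n . n] — shift-reduce conflict.
I10 contains reduce item [Y → n n .] and shift item [Y → n . n] — shift-reduce conflict.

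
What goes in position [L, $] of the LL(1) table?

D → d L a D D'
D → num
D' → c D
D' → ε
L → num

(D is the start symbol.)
Empty (error entry)

To find M[L, $], we find productions for L where $ is in the predict set (PREDICT(N → α) = (FIRST(α) \ {ε}) ∪ (FOLLOW(N) if α ⇒* ε)).

L → num: PREDICT = { 'num' }

M[L, $] is empty (no production applies)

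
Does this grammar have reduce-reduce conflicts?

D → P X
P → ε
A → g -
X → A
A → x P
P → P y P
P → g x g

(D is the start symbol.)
No reduce-reduce conflicts

Augment with D' → D and build the canonical LR(0) collection (I0 = CLOSURE({[D' → . D]}), then GOTO on every symbol after a dot until no new states appear). It has 14 states:
  I0: { [D → . P X], [D' → . D], [P → . P y P], [P → . g x g], [P → .] }  — shift, reduce
  I1: { [D' → D .] }  — accept
  I2: { [A → . g -], [A → . x P], [D → P . X], [P → P . y P], [X → . A] }  — shift
  I3: { [P → g . x g] }  — shift
  I4: { [P → g x . g] }  — shift
  I5: { [P → g x g .] }  — reduce
  I6: { [X → A .] }  — reduce
  I7: { [D → P X .] }  — reduce
  I8: { [A → g . -] }  — shift
  I9: { [A → x . P], [P → . P y P], [P → . g x g], [P → .] }  — shift, reduce
  I10: { [P → . P y P], [P → . g x g], [P → .], [P → P y . P] }  — shift, reduce
  I11: { [P → P . y P], [P → P y P .] }  — shift, reduce
  I12: { [A → x P .], [P → P . y P] }  — shift, reduce
  I13: { [A → g - .] }  — reduce

No state contains more than one complete item.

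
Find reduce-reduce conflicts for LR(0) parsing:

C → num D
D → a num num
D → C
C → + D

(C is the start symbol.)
Augment with C' → C and build the canonical LR(0) collection (I0 = CLOSURE({[C' → . C]}), then GOTO on every symbol after a dot until no new states appear). It has 10 states:
  I0: { [C → . + D], [C → . num D], [C' → . C] }  — shift
  I1: { [C → + . D], [C → . + D], [C → . num D], [D → . C], [D → . a num num] }  — shift
  I2: { [C' → C .] }  — accept
  I3: { [C → . + D], [C → . num D], [C → num . D], [D → . C], [D → . a num num] }  — shift
  I4: { [D → C .] }  — reduce
  I5: { [C → num D .] }  — reduce
  I6: { [D → a . num num] }  — shift
  I7: { [D → a num . num] }  — shift
  I8: { [D → a num num .] }  — reduce
  I9: { [C → + D .] }  — reduce

No state contains more than one complete item.

Answer: No reduce-reduce conflicts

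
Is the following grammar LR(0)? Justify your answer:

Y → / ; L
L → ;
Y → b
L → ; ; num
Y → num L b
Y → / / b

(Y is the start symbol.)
No. Shift-reduce conflict between [L → ; .] and [L → ; . ; num]

A grammar is LR(0) if no state in the canonical LR(0) collection has:
  - both a shift item (dot before a terminal) and a complete item (shift-reduce conflict), or
  - two or more complete items (reduce-reduce conflict; the accept item [Y' → Y .] counts as a complete item here).

Augment with Y' → Y and build the canonical LR(0) collection (I0 = CLOSURE({[Y' → . Y]}), then GOTO on every symbol after a dot until no new states appear). It has 14 states:
  I0: { [Y → . / / b], [Y → . / ; L], [Y → . b], [Y → . num L b], [Y' → . Y] }  — shift
  I1: { [Y → / . / b], [Y → / . ; L] }  — shift
  I2: { [Y' → Y .] }  — accept
  I3: { [Y → b .] }  — reduce
  I4: { [L → . ; ; num], [L → . ;], [Y → num . L b] }  — shift
  I5: { [L → ; . ; num], [L → ; .] }  — shift, reduce
  I6: { [Y → num L . b] }  — shift
  I7: { [Y → num L b .] }  — reduce
  I8: { [L → ; ; . num] }  — shift
  I9: { [L → ; ; num .] }  — reduce
  I10: { [Y → / / . b] }  — shift
  I11: { [L → . ; ; num], [L → . ;], [Y → / ; . L] }  — shift
  I12: { [Y → / ; L .] }  — reduce
  I13: { [Y → / / b .] }  — reduce

Conflict in state I5:
  Shift-reduce conflict between [L → ; .] and [L → ; . ; num]
So the grammar is NOT LR(0).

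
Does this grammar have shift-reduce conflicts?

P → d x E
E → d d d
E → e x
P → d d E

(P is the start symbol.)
No shift-reduce conflicts

A shift-reduce conflict occurs when an LR(0) state has both:
  - a complete (reduce) item [A → α .] (dot at the end), and
  - a shift item [B → β . c γ] (dot before a terminal).

Augment with P' → P and build the canonical LR(0) collection (I0 = CLOSURE({[P' → . P]}), then GOTO on every symbol after a dot until no new states appear). It has 12 states:
  I0: { [P → . d d E], [P → . d x E], [P' → . P] }  — shift
  I1: { [P' → P .] }  — accept
  I2: { [P → d . d E], [P → d . x E] }  — shift
  I3: { [E → . d d d], [E → . e x], [P → d d . E] }  — shift
  I4: { [E → . d d d], [E → . e x], [P → d x . E] }  — shift
  I5: { [P → d x E .] }  — reduce
  I6: { [E → d . d d] }  — shift
  I7: { [E → e . x] }  — shift
  I8: { [E → e x .] }  — reduce
  I9: { [E → d d . d] }  — shift
  I10: { [E → d d d .] }  — reduce
  I11: { [P → d d E .] }  — reduce

No state contains both a complete item and a shift item.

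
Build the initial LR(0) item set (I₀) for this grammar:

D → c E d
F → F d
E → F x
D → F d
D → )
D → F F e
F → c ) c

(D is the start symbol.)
{ [D → . )], [D → . F F e], [D → . F d], [D → . c E d], [D' → . D], [F → . F d], [F → . c ) c] }

First, augment the grammar with D' → D
I₀ = CLOSURE({ [D' → . D] }):
  [D' → . D] has the dot before D: add [D → . c E d], [D → . F d], [D → . )], [D → . F F e]
  [D → . F d] has the dot before F: add [F → . F d], [F → . c ) c]
No further items can be added.

I₀ = { [D → . )], [D → . F F e], [D → . F d], [D → . c E d], [D' → . D], [F → . F d], [F → . c ) c] }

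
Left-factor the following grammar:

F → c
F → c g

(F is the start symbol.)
F → c F'
F' → ε
F' → g

Left-factoring transforms A → αβ₁ | αβ₂ into A → αA' and A' → β₁ | β₂
(α is the longest common prefix among the alternatives). Repeat until
no nonterminal has two alternatives with a common prefix.

Round 1: F has alternatives sharing prefix 'c'. Introduce F': F → c F'
  Add: F' → ε
  Add: F' → g

No remaining common prefixes — done.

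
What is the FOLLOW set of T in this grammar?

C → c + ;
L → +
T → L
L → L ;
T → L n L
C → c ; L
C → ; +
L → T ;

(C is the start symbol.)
To compute FOLLOW(T), find every occurrence of T on a right-hand side N → α T β: add FIRST(β) \ {ε}, and if β is empty or nullable also add FOLLOW(N). Iterate to a fixed point.

In L → T ;: T is followed by ';', add FIRST(';') \ {ε} = { ';' }

Taking the union: FOLLOW(T) = { ';' }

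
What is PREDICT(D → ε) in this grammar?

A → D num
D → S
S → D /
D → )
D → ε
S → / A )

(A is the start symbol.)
{ '/', 'num' }

PREDICT(D → ε) = (FIRST(RHS) \ {ε}) ∪ (FOLLOW(D) if ε ∈ FIRST(RHS), i.e. RHS ⇒* ε)
The right-hand side is ε (FIRST(ε) = { ε }), so the predict set is FOLLOW(D) = { '/', 'num' }
PREDICT(D → ε) = { '/', 'num' }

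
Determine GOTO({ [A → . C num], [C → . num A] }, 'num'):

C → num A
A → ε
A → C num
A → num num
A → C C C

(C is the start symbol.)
GOTO(I, 'num') = CLOSURE({ [A → αX.β] : [A → α.Xβ] ∈ I, X = 'num' })

Items with dot before 'num', with the dot advanced:
  [C → . num A] → [C → num . A]
Closure of the advanced items:
  [C → num . A] has the dot before A: add [A → .], [A → . C num], [A → . num num], [A → . C C C]
  [A → . C num] has the dot before C: add [C → . num A]

GOTO = { [A → . C C C], [A → . C num], [A → . num num], [A → .], [C → . num A], [C → num . A] }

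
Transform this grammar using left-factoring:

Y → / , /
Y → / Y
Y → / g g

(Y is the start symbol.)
Left-factoring transforms A → αβ₁ | αβ₂ into A → αA' and A' → β₁ | β₂
(α is the longest common prefix among the alternatives). Repeat until
no nonterminal has two alternatives with a common prefix.

Round 1: Y has alternatives sharing prefix '/'. Introduce Y': Y → / Y'
  Add: Y' → , /
  Add: Y' → Y
  Add: Y' → g g

No remaining common prefixes — done.

Resulting grammar:
Y → / Y'
Y' → , /
Y' → Y
Y' → g g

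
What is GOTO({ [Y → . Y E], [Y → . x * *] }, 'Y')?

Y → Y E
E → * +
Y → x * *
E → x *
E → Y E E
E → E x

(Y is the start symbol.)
GOTO(I, 'Y') = CLOSURE({ [A → αX.β] : [A → α.Xβ] ∈ I, X = 'Y' })

Items with dot before 'Y', with the dot advanced:
  [Y → . Y E] → [Y → Y . E]
Closure of the advanced items:
  [Y → Y . E] has the dot before E: add [E → . * +], [E → . x *], [E → . Y E E], [E → . E x]
  [E → . Y E E] has the dot before Y: add [Y → . Y E], [Y → . x * *]

GOTO = { [E → . * +], [E → . E x], [E → . Y E E], [E → . x *], [Y → . Y E], [Y → . x * *], [Y → Y . E] }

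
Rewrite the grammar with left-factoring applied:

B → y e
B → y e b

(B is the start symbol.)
Left-factoring transforms A → αβ₁ | αβ₂ into A → αA' and A' → β₁ | β₂
(α is the longest common prefix among the alternatives). Repeat until
no nonterminal has two alternatives with a common prefix.

Round 1: B has alternatives sharing prefix 'y e'. Introduce B': B → y e B'
  Add: B' → ε
  Add: B' → b

No remaining common prefixes — done.

Resulting grammar:
B → y e B'
B' → ε
B' → b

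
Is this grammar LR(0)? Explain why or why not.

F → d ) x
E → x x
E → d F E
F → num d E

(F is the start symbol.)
A grammar is LR(0) if no state in the canonical LR(0) collection has:
  - both a shift item (dot before a terminal) and a complete item (shift-reduce conflict), or
  - two or more complete items (reduce-reduce conflict; the accept item [F' → F .] counts as a complete item here).

Augment with F' → F and build the canonical LR(0) collection (I0 = CLOSURE({[F' → . F]}), then GOTO on every symbol after a dot until no new states appear). It has 13 states:
  I0: { [F → . d ) x], [F → . num d E], [F' → . F] }  — shift
  I1: { [F' → F .] }  — accept
  I2: { [F → d . ) x] }  — shift
  I3: { [F → num . d E] }  — shift
  I4: { [E → . d F E], [E → . x x], [F → num d . E] }  — shift
  I5: { [F → num d E .] }  — reduce
  I6: { [E → d . F E], [F → . d ) x], [F → . num d E] }  — shift
  I7: { [E → x . x] }  — shift
  I8: { [E → x x .] }  — reduce
  I9: { [E → . d F E], [E → . x x], [E → d F . E] }  — shift
  I10: { [E → d F E .] }  — reduce
  I11: { [F → d ) . x] }  — shift
  I12: { [F → d ) x .] }  — reduce

Every state is either a pure shift/goto state or contains exactly one complete item and nothing to shift — no conflicts. The grammar is LR(0).

Answer: Yes, the grammar is LR(0)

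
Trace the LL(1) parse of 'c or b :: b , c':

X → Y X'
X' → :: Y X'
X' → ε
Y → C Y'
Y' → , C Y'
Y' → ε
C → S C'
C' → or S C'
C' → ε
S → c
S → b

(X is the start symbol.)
LL(1) parsing maintains a stack (initially the start symbol over $) and the input. At each step: if the stack top is a terminal, match it against the current input token; if it is a non-terminal N, replace it with the RHS of M[N, lookahead] (the unique production whose predict set contains the lookahead).

Stack is shown with the top on the left.

Stack            Input              Action
------------------------------------------
X $              c or b :: b , c $  output X → Y X'
Y X' $           c or b :: b , c $  output Y → C Y'
C Y' X' $        c or b :: b , c $  output C → S C'
S C' Y' X' $     c or b :: b , c $  output S → c
c C' Y' X' $     c or b :: b , c $  match 'c'
C' Y' X' $       or b :: b , c $    output C' → or S C'
or S C' Y' X' $  or b :: b , c $    match 'or'
S C' Y' X' $     b :: b , c $       output S → b
b C' Y' X' $     b :: b , c $       match 'b'
C' Y' X' $       :: b , c $         output C' → ε
Y' X' $          :: b , c $         output Y' → ε
X' $             :: b , c $         output X' → :: Y X'
:: Y X' $        :: b , c $         match '::'
Y X' $           b , c $            output Y → C Y'
C Y' X' $        b , c $            output C → S C'
S C' Y' X' $     b , c $            output S → b
b C' Y' X' $     b , c $            match 'b'
C' Y' X' $       , c $              output C' → ε
Y' X' $          , c $              output Y' → , C Y'
, C Y' X' $      , c $              match ','
C Y' X' $        c $                output C → S C'
S C' Y' X' $     c $                output S → c
c C' Y' X' $     c $                match 'c'
C' Y' X' $       $                  output C' → ε
Y' X' $          $                  output Y' → ε
X' $             $                  output X' → ε
$                $                  accept

The string is accepted.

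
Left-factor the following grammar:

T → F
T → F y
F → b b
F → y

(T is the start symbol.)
T → F T'
T' → ε
T' → y
F → b b
F → y

Left-factoring transforms A → αβ₁ | αβ₂ into A → αA' and A' → β₁ | β₂
(α is the longest common prefix among the alternatives). Repeat until
no nonterminal has two alternatives with a common prefix.

Round 1: T has alternatives sharing prefix 'F'. Introduce T': T → F T'
  Add: T' → ε
  Add: T' → y

No remaining common prefixes — done.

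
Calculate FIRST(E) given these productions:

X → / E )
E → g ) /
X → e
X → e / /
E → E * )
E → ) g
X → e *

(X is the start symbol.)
{ ')', 'g' }

From E → g ) /:
  - g is a terminal: add 'g' and stop
From E → E * ):
  - E is the symbol being defined: contributes nothing new
    E is not nullable, so stop
From E → ) g:
  - ')' is a terminal: add ')' and stop

Collecting: FIRST(E) = { ')', 'g' }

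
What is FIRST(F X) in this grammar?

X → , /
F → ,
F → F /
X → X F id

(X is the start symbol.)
{ ',' }

FIRST sets of the non-terminals involved (from the grammar, by fixed-point iteration):
  FIRST(F) = { ',' }

To compute FIRST(F X), process the symbols left to right:
Symbol F is a non-terminal. Add FIRST(F) \ {ε} = { ',' }
F is not nullable (ε ∉ FIRST(F)), so stop here.
FIRST(F X) = { ',' }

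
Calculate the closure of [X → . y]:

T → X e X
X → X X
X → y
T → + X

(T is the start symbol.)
{ [X → . y] }

Start with: [X → . y]
The dot precedes the terminal y, so nothing is added.

CLOSURE = { [X → . y] }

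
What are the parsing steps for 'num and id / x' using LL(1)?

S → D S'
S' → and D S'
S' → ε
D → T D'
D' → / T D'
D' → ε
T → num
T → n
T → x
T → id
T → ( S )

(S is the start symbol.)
LL(1) parsing maintains a stack (initially the start symbol over $) and the input. At each step: if the stack top is a terminal, match it against the current input token; if it is a non-terminal N, replace it with the RHS of M[N, lookahead] (the unique production whose predict set contains the lookahead).

Stack is shown with the top on the left.

Stack        Input             Action
-------------------------------------
S $          num and id / x $  output S → D S'
D S' $       num and id / x $  output D → T D'
T D' S' $    num and id / x $  output T → num
num D' S' $  num and id / x $  match 'num'
D' S' $      and id / x $      output D' → ε
S' $         and id / x $      output S' → and D S'
and D S' $   and id / x $      match 'and'
D S' $       id / x $          output D → T D'
T D' S' $    id / x $          output T → id
id D' S' $   id / x $          match 'id'
D' S' $      / x $             output D' → / T D'
/ T D' S' $  / x $             match '/'
T D' S' $    x $               output T → x
x D' S' $    x $               match 'x'
D' S' $      $                 output D' → ε
S' $         $                 output S' → ε
$            $                 accept

The string is accepted.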